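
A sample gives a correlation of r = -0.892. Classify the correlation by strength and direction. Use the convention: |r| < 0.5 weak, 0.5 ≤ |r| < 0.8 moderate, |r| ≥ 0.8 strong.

r = -0.892 < 0 so the relationship is negative.
|r| = 0.892, which falls in the strong range.

strong negative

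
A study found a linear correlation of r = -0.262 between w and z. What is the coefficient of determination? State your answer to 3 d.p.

r² = (-0.262)² = 0.069

0.069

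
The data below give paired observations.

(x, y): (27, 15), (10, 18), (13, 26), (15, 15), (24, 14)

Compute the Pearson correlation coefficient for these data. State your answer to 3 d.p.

n = 5, Σx = 89, Σy = 88, Σx² = 1799, Σy² = 1646, Σxy = 1484
nΣxy − ΣxΣy = 7420 − 7832 = -412
nΣx² − (Σx)² = 8995 − 7921 = 1074; nΣy² − (Σy)² = 8230 − 7744 = 486
r = -412 / √(1074 × 486) = -412 / 722.4708 ≈ -0.570

-0.570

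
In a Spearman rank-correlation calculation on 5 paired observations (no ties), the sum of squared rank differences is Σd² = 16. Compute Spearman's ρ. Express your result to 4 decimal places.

0.2000

ρ = 1 − 6Σd² / [n(n²−1)] = 1 − 6×16 / (5×24)
  = 1 − 96/120 = 1 − 0.80000 ≈ 0.2000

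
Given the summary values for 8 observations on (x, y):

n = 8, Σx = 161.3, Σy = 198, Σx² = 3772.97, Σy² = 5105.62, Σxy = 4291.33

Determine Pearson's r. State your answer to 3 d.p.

r = (nΣxy − ΣxΣy) / √[(nΣx² − (Σx)²)(nΣy² − (Σy)²)]
Numerator: 8×4291.33 − 161.3×198 = 2393.24
Denominator: √[(30183.76 − 26017.69)(40844.96 − 39204)] = √[4166.07 × 1640.96] = 2614.6423
r = 2393.24 / 2614.6423 ≈ 0.915

0.915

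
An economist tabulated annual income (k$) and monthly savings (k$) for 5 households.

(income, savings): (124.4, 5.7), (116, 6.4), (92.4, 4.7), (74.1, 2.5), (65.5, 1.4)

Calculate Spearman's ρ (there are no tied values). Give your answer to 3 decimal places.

0.900

Rank income: 5, 4, 3, 2, 1
Rank savings: 4, 5, 3, 2, 1
d = rank(income) − rank(savings): 1, -1, 0, 0, 0; Σd² = 2
ρ = 1 − 6Σd² / [n(n²−1)] = 1 − 6×2 / (5×24) = 1 − 12/120 ≈ 0.900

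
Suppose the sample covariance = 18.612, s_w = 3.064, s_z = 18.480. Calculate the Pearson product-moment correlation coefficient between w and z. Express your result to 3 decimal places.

0.329

r = Cov(w,z) / (s_w · s_z) = 18.612 / (3.064 × 18.480)
  = 18.612 / 56.6227 ≈ 0.329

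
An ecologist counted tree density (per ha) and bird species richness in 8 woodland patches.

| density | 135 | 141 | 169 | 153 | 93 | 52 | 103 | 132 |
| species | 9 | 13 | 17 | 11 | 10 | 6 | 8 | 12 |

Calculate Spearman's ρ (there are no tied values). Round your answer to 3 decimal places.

Rank density: 5, 6, 8, 7, 2, 1, 3, 4
Rank species: 3, 7, 8, 5, 4, 1, 2, 6
d = rank(density) − rank(species): 2, -1, 0, 2, -2, 0, 1, -2; Σd² = 18
ρ = 1 − 6Σd² / [n(n²−1)] = 1 − 6×18 / (8×63) = 1 − 108/504 ≈ 0.786

0.786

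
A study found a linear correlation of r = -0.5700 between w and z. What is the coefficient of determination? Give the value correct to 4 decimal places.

0.3249

r² = (-0.5700)² = 0.3249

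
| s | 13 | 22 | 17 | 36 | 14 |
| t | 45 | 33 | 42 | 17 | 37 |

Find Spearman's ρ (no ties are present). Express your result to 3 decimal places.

Rank s: 1, 4, 3, 5, 2
Rank t: 5, 2, 4, 1, 3
d = rank(s) − rank(t): -4, 2, -1, 4, -1; Σd² = 38
ρ = 1 − 6Σd² / [n(n²−1)] = 1 − 6×38 / (5×24) = 1 − 228/120 ≈ -0.900

-0.900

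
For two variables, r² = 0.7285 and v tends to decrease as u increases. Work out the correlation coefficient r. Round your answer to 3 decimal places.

-0.854

|r| = √0.7285 = 0.854
The association is negative, so r = −0.854.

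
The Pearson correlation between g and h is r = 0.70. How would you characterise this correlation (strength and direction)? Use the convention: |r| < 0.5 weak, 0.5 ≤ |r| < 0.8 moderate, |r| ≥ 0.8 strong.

moderate positive

r = 0.70 > 0 so the relationship is positive.
|r| = 0.70, which falls in the moderate range.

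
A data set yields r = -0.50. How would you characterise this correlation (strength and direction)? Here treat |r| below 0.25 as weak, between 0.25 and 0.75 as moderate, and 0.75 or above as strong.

r = -0.50 < 0 so the relationship is negative.
|r| = 0.50, which falls in the moderate range.

moderate negative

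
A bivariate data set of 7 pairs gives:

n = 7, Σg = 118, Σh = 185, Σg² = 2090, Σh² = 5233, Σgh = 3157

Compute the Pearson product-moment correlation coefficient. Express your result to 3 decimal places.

0.206

r = (nΣgh − ΣgΣh) / √[(nΣg² − (Σg)²)(nΣh² − (Σh)²)]
Numerator: 7×3157 − 118×185 = 269
Denominator: √[(14630 − 13924)(36631 − 34225)] = √[706 × 2406] = 1303.3173
r = 269 / 1303.3173 ≈ 0.206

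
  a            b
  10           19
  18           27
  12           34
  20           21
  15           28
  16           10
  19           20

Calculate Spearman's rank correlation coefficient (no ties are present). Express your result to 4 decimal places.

-0.1071

Rank a: 1, 5, 2, 7, 3, 4, 6
Rank b: 2, 5, 7, 4, 6, 1, 3
d = rank(a) − rank(b): -1, 0, -5, 3, -3, 3, 3; Σd² = 62
ρ = 1 − 6Σd² / [n(n²−1)] = 1 − 6×62 / (7×48) = 1 − 372/336 ≈ -0.1071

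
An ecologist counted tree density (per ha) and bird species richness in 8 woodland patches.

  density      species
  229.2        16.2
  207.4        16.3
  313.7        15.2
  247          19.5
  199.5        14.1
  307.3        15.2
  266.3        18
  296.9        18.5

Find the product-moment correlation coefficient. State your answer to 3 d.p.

0.136

n = 8, Σx = 2067.3, Σy = 133, Σx² = 548262.93, Σy² = 2235.52, Σxy = 34448.36
nΣxy − ΣxΣy = 275586.88 − 274950.9 = 635.98
nΣx² − (Σx)² = 4386103.44 − 4273729.29 = 112374.15; nΣy² − (Σy)² = 17884.16 − 17689 = 195.16
r = 635.98 / √(112374.15 × 195.16) = 635.98 / 4683.0481 ≈ 0.136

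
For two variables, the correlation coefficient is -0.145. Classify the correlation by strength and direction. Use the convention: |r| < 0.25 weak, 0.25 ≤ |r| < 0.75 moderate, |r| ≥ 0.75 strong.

r = -0.145 < 0 so the relationship is negative.
|r| = 0.145, which falls in the weak range.

weak negative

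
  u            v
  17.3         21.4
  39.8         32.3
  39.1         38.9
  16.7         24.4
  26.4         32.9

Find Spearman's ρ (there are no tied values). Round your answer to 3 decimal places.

0.600

Rank u: 2, 5, 4, 1, 3
Rank v: 1, 3, 5, 2, 4
d = rank(u) − rank(v): 1, 2, -1, -1, -1; Σd² = 8
ρ = 1 − 6Σd² / [n(n²−1)] = 1 − 6×8 / (5×24) = 1 − 48/120 ≈ 0.600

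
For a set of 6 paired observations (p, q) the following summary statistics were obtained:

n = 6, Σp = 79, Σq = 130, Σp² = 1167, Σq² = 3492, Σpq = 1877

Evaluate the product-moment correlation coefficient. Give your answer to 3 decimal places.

0.565

r = (nΣpq − ΣpΣq) / √[(nΣp² − (Σp)²)(nΣq² − (Σq)²)]
Numerator: 6×1877 − 79×130 = 992
Denominator: √[(7002 − 6241)(20952 − 16900)] = √[761 × 4052] = 1756.0103
r = 992 / 1756.0103 ≈ 0.565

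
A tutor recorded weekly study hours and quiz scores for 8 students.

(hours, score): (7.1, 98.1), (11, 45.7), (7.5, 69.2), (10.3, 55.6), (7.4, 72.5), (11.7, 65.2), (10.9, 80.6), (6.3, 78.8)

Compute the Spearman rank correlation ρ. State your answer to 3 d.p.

-0.619

Rank hours: 2, 7, 4, 5, 3, 8, 6, 1
Rank score: 8, 1, 4, 2, 5, 3, 7, 6
d = rank(hours) − rank(score): -6, 6, 0, 3, -2, 5, -1, -5; Σd² = 136
ρ = 1 − 6Σd² / [n(n²−1)] = 1 − 6×136 / (8×63) = 1 − 816/504 ≈ -0.619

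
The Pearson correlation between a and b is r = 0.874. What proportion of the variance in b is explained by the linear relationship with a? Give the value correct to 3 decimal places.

0.764

r² = (0.874)² = 0.764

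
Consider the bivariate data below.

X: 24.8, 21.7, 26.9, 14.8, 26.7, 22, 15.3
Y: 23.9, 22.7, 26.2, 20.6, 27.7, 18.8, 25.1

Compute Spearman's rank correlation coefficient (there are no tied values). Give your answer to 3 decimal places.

0.607

Rank X: 5, 3, 7, 1, 6, 4, 2
Rank Y: 4, 3, 6, 2, 7, 1, 5
d = rank(X) − rank(Y): 1, 0, 1, -1, -1, 3, -3; Σd² = 22
ρ = 1 − 6Σd² / [n(n²−1)] = 1 − 6×22 / (7×48) = 1 − 132/336 ≈ 0.607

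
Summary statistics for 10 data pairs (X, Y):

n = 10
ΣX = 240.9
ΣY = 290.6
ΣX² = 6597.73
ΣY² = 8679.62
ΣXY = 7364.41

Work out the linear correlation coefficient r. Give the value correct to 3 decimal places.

r = (nΣXY − ΣXΣY) / √[(nΣX² − (ΣX)²)(nΣY² − (ΣY)²)]
Numerator: 10×7364.41 − 240.9×290.6 = 3638.56
Denominator: √[(65977.3 − 58032.81)(86796.2 − 84448.36)] = √[7944.49 × 2347.84] = 4318.8414
r = 3638.56 / 4318.8414 ≈ 0.842

0.842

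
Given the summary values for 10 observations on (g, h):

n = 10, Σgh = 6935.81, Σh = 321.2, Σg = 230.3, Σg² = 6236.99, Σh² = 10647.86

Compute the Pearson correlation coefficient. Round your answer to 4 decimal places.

-0.8303

r = (nΣgh − ΣgΣh) / √[(nΣg² − (Σg)²)(nΣh² − (Σh)²)]
Numerator: 10×6935.81 − 230.3×321.2 = -4614.26
Denominator: √[(62369.9 − 53038.09)(106478.6 − 103169.44)] = √[9331.81 × 3309.16] = 5557.0183
r = -4614.26 / 5557.0183 ≈ -0.8303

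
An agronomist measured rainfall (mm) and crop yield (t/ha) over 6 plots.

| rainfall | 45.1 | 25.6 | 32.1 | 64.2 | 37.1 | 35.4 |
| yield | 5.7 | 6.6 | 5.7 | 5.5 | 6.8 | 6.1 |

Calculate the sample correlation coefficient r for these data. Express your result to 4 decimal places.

-0.6312

n = 6, Σx = 239.5, Σy = 36.4, Σx² = 10470.99, Σy² = 222.24, Σxy = 1430.32
nΣxy − ΣxΣy = 8581.92 − 8717.8 = -135.88
nΣx² − (Σx)² = 62825.94 − 57360.25 = 5465.69; nΣy² − (Σy)² = 1333.44 − 1324.96 = 8.48
r = -135.88 / √(5465.69 × 8.48) = -135.88 / 215.2883 ≈ -0.6312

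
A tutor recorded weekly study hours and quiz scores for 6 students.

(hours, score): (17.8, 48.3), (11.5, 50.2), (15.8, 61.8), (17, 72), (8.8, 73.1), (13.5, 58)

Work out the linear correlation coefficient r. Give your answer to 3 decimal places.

-0.263

n = 6, Σx = 84.4, Σy = 363.4, Σx² = 1247.42, Σy² = 22563.78, Σxy = 5063.76
nΣxy − ΣxΣy = 30382.56 − 30670.96 = -288.4
nΣx² − (Σx)² = 7484.52 − 7123.36 = 361.16; nΣy² − (Σy)² = 135382.68 − 132059.56 = 3323.12
r = -288.4 / √(361.16 × 3323.12) = -288.4 / 1095.5264 ≈ -0.263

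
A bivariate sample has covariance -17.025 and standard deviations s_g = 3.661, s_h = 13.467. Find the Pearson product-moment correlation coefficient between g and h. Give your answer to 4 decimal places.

-0.3453

r = Cov(g,h) / (s_g · s_h) = -17.025 / (3.661 × 13.467)
  = -17.025 / 49.3027 ≈ -0.3453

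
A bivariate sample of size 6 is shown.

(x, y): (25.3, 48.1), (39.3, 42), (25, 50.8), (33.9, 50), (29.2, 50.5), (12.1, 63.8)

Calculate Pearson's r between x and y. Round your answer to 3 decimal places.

-0.917

n = 6, Σx = 164.8, Σy = 305.2, Σx² = 4957.84, Σy² = 15778.94, Σxy = 8079.11
nΣxy − ΣxΣy = 48474.66 − 50296.96 = -1822.3
nΣx² − (Σx)² = 29747.04 − 27159.04 = 2588; nΣy² − (Σy)² = 94673.64 − 93147.04 = 1526.6
r = -1822.3 / √(2588 × 1526.6) = -1822.3 / 1987.6722 ≈ -0.917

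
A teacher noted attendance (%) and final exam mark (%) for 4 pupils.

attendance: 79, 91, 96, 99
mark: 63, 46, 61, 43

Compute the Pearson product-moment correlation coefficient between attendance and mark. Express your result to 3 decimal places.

n = 4, Σx = 365, Σy = 213, Σx² = 33539, Σy² = 11655, Σxy = 19276
nΣxy − ΣxΣy = 77104 − 77745 = -641
nΣx² − (Σx)² = 134156 − 133225 = 931; nΣy² − (Σy)² = 46620 − 45369 = 1251
r = -641 / √(931 × 1251) = -641 / 1079.2039 ≈ -0.594

-0.594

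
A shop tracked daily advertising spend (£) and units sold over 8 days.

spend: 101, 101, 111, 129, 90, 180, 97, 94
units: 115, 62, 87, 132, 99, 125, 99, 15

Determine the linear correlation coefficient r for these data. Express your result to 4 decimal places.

n = 8, Σx = 903, Σy = 734, Σx² = 108109, Σy² = 77514, Σxy = 86985
nΣxy − ΣxΣy = 695880 − 662802 = 33078
nΣx² − (Σx)² = 864872 − 815409 = 49463; nΣy² − (Σy)² = 620112 − 538756 = 81356
r = 33078 / √(49463 × 81356) = 33078 / 63435.8875 ≈ 0.5214

0.5214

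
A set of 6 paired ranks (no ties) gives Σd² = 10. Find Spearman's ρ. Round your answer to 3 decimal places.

ρ = 1 − 6Σd² / [n(n²−1)] = 1 − 6×10 / (6×35)
  = 1 − 60/210 = 1 − 0.2857 ≈ 0.714

0.714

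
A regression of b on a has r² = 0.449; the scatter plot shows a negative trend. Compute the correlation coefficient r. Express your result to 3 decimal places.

|r| = √0.449 = 0.670
The association is negative, so r = −0.670.

-0.670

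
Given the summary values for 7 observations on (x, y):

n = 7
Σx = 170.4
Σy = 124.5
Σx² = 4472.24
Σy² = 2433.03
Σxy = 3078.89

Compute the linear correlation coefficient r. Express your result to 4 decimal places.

0.1810

r = (nΣxy − ΣxΣy) / √[(nΣx² − (Σx)²)(nΣy² − (Σy)²)]
Numerator: 7×3078.89 − 170.4×124.5 = 337.43
Denominator: √[(31305.68 − 29036.16)(17031.21 − 15500.25)] = √[2269.52 × 1530.96] = 1864.0130
r = 337.43 / 1864.0130 ≈ 0.1810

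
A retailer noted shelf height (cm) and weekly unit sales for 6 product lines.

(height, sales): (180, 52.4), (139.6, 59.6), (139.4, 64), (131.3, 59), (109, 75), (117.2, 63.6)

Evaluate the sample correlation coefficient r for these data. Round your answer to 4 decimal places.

n = 6, Σx = 816.5, Σy = 373.6, Σx² = 114177.05, Σy² = 23544.88, Σxy = 50049.38
nΣxy − ΣxΣy = 300296.28 − 305044.4 = -4748.12
nΣx² − (Σx)² = 685062.3 − 666672.25 = 18390.05; nΣy² − (Σy)² = 141269.28 − 139576.96 = 1692.32
r = -4748.12 / √(18390.05 × 1692.32) = -4748.12 / 5578.6960 ≈ -0.8511

-0.8511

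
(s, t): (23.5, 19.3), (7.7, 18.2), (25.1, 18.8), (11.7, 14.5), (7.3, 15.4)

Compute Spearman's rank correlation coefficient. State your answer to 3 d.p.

0.600

Rank s: 4, 2, 5, 3, 1
Rank t: 5, 3, 4, 1, 2
d = rank(s) − rank(t): -1, -1, 1, 2, -1; Σd² = 8
ρ = 1 − 6Σd² / [n(n²−1)] = 1 − 6×8 / (5×24) = 1 − 48/120 ≈ 0.600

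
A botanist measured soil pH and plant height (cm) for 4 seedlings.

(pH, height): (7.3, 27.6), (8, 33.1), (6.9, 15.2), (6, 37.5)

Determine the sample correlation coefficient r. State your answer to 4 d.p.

n = 4, Σx = 28.2, Σy = 113.4, Σx² = 200.9, Σy² = 3494.66, Σxy = 796.16
nΣxy − ΣxΣy = 3184.64 − 3197.88 = -13.24
nΣx² − (Σx)² = 803.6 − 795.24 = 8.36; nΣy² − (Σy)² = 13978.64 − 12859.56 = 1119.08
r = -13.24 / √(8.36 × 1119.08) = -13.24 / 96.7239 ≈ -0.1369

-0.1369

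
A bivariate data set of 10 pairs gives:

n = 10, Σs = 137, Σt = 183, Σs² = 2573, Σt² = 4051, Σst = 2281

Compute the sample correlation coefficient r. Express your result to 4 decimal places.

r = (nΣst − ΣsΣt) / √[(nΣs² − (Σs)²)(nΣt² − (Σt)²)]
Numerator: 10×2281 − 137×183 = -2261
Denominator: √[(25730 − 18769)(40510 − 33489)] = √[6961 × 7021] = 6990.9356
r = -2261 / 6990.9356 ≈ -0.3234

-0.3234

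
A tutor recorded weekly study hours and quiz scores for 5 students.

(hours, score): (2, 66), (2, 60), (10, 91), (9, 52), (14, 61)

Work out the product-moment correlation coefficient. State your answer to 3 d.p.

n = 5, Σx = 37, Σy = 330, Σx² = 385, Σy² = 22662, Σxy = 2484
nΣxy − ΣxΣy = 12420 − 12210 = 210
nΣx² − (Σx)² = 1925 − 1369 = 556; nΣy² − (Σy)² = 113310 − 108900 = 4410
r = 210 / √(556 × 4410) = 210 / 1565.8736 ≈ 0.134

0.134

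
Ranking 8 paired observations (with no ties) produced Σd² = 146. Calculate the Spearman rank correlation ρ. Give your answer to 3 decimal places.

-0.738

ρ = 1 − 6Σd² / [n(n²−1)] = 1 − 6×146 / (8×63)
  = 1 − 876/504 = 1 − 1.7381 ≈ -0.738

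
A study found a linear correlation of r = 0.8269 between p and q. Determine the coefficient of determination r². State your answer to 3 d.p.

r² = (0.8269)² = 0.684

0.684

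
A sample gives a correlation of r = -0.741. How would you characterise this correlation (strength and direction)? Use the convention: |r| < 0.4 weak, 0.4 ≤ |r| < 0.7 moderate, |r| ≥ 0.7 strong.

r = -0.741 < 0 so the relationship is negative.
|r| = 0.741, which falls in the strong range.

strong negative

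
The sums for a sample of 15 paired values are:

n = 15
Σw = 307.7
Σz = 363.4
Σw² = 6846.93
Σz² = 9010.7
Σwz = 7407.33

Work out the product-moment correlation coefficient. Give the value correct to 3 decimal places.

r = (nΣwz − ΣwΣz) / √[(nΣw² − (Σw)²)(nΣz² − (Σz)²)]
Numerator: 15×7407.33 − 307.7×363.4 = -708.23
Denominator: √[(102703.95 − 94679.29)(135160.5 − 132059.56)] = √[8024.66 × 3100.94] = 4988.3854
r = -708.23 / 4988.3854 ≈ -0.142

-0.142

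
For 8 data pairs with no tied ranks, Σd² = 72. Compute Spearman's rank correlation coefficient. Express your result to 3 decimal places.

ρ = 1 − 6Σd² / [n(n²−1)] = 1 − 6×72 / (8×63)
  = 1 − 432/504 = 1 − 0.8571 ≈ 0.143

0.143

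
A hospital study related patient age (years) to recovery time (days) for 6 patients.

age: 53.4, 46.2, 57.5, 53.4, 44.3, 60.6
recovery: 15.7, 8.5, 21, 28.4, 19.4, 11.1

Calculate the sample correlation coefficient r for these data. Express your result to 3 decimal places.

n = 6, Σx = 315.4, Σy = 104.1, Σx² = 16778.66, Σy² = 2065.87, Σxy = 5487.22
nΣxy − ΣxΣy = 32923.32 − 32833.14 = 90.18
nΣx² − (Σx)² = 100671.96 − 99477.16 = 1194.8; nΣy² − (Σy)² = 12395.22 − 10836.81 = 1558.41
r = 90.18 / √(1194.8 × 1558.41) = 90.18 / 1364.5469 ≈ 0.066

0.066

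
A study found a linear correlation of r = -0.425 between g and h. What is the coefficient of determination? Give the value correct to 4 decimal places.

0.1806

r² = (-0.425)² = 0.1806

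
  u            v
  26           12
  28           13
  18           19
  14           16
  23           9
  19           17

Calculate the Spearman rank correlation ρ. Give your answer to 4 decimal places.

-0.6000

Rank u: 5, 6, 2, 1, 4, 3
Rank v: 2, 3, 6, 4, 1, 5
d = rank(u) − rank(v): 3, 3, -4, -3, 3, -2; Σd² = 56
ρ = 1 − 6Σd² / [n(n²−1)] = 1 − 6×56 / (6×35) = 1 − 336/210 ≈ -0.6000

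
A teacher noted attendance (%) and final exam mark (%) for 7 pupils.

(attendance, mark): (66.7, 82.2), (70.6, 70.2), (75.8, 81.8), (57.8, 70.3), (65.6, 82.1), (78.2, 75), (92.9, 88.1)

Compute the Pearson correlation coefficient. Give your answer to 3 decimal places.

0.602

n = 7, Σx = 507.6, Σy = 549.7, Σx² = 37568.74, Σy² = 43445.23, Σxy = 40137.89
nΣxy − ΣxΣy = 280965.23 − 279027.72 = 1937.51
nΣx² − (Σx)² = 262981.18 − 257657.76 = 5323.42; nΣy² − (Σy)² = 304116.61 − 302170.09 = 1946.52
r = 1937.51 / √(5323.42 × 1946.52) = 1937.51 / 3219.0283 ≈ 0.602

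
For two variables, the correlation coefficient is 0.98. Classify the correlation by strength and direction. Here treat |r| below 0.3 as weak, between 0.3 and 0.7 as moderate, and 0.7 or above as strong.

strong positive

r = 0.98 > 0 so the relationship is positive.
|r| = 0.98, which falls in the strong range.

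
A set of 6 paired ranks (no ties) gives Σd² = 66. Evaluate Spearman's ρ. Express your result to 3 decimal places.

-0.886

ρ = 1 − 6Σd² / [n(n²−1)] = 1 − 6×66 / (6×35)
  = 1 − 396/210 = 1 − 1.8857 ≈ -0.886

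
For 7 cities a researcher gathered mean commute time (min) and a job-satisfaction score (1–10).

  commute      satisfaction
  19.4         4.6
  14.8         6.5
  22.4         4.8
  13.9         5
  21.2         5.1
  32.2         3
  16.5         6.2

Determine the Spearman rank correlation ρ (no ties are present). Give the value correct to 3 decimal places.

-0.643

Rank commute: 4, 2, 6, 1, 5, 7, 3
Rank satisfaction: 2, 7, 3, 4, 5, 1, 6
d = rank(commute) − rank(satisfaction): 2, -5, 3, -3, 0, 6, -3; Σd² = 92
ρ = 1 − 6Σd² / [n(n²−1)] = 1 − 6×92 / (7×48) = 1 − 552/336 ≈ -0.643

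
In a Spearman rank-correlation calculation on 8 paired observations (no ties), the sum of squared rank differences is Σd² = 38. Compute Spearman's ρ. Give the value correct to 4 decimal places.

0.5476

ρ = 1 − 6Σd² / [n(n²−1)] = 1 − 6×38 / (8×63)
  = 1 − 228/504 = 1 − 0.45238 ≈ 0.5476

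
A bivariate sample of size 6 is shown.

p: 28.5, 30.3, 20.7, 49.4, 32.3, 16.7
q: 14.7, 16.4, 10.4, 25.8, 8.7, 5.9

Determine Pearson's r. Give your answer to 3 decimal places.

n = 6, Σp = 177.9, Σq = 81.9, Σp² = 5921.37, Σq² = 1369.35, Σpq = 2785.21
nΣpq − ΣpΣq = 16711.26 − 14570.01 = 2141.25
nΣp² − (Σp)² = 35528.22 − 31648.41 = 3879.81; nΣq² − (Σq)² = 8216.1 − 6707.61 = 1508.49
r = 2141.25 / √(3879.81 × 1508.49) = 2141.25 / 2419.2260 ≈ 0.885

0.885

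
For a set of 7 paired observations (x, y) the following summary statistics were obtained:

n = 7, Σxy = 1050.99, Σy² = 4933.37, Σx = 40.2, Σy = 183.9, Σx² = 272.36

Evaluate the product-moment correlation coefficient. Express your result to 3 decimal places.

r = (nΣxy − ΣxΣy) / √[(nΣx² − (Σx)²)(nΣy² − (Σy)²)]
Numerator: 7×1050.99 − 40.2×183.9 = -35.85
Denominator: √[(1906.52 − 1616.04)(34533.59 − 33819.21)] = √[290.48 × 714.38] = 455.5361
r = -35.85 / 455.5361 ≈ -0.079

-0.079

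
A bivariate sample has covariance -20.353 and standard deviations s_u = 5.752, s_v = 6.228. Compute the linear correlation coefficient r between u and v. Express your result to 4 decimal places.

-0.5681

r = Cov(u,v) / (s_u · s_v) = -20.353 / (5.752 × 6.228)
  = -20.353 / 35.8235 ≈ -0.5681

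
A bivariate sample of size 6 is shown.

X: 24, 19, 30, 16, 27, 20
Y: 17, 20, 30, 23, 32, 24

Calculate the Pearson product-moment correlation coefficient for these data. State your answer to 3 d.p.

0.597

n = 6, ΣX = 136, ΣY = 146, ΣX² = 3222, ΣY² = 3718, ΣXY = 3400
nΣXY − ΣXΣY = 20400 − 19856 = 544
nΣX² − (ΣX)² = 19332 − 18496 = 836; nΣY² − (ΣY)² = 22308 − 21316 = 992
r = 544 / √(836 × 992) = 544 / 910.6657 ≈ 0.597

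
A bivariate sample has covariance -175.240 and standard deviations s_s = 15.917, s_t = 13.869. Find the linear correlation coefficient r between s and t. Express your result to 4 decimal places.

r = Cov(s,t) / (s_s · s_t) = -175.240 / (15.917 × 13.869)
  = -175.240 / 220.7529 ≈ -0.7938

-0.7938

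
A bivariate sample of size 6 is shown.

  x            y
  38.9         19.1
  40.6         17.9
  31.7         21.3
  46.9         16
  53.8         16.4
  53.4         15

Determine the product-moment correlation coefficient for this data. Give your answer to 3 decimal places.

n = 6, Σx = 265.3, Σy = 105.7, Σx² = 12112.07, Σy² = 1888.87, Σxy = 4578.66
nΣxy − ΣxΣy = 27471.96 − 28042.21 = -570.25
nΣx² − (Σx)² = 72672.42 − 70384.09 = 2288.33; nΣy² − (Σy)² = 11333.22 − 11172.49 = 160.73
r = -570.25 / √(2288.33 × 160.73) = -570.25 / 606.4679 ≈ -0.940

-0.940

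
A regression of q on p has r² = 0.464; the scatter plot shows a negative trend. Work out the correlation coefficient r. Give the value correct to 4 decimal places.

|r| = √0.464 = 0.6812
The association is negative, so r = −0.6812.

-0.6812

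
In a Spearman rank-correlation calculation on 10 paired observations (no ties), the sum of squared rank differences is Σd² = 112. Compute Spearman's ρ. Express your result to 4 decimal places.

0.3212

ρ = 1 − 6Σd² / [n(n²−1)] = 1 − 6×112 / (10×99)
  = 1 − 672/990 = 1 − 0.67879 ≈ 0.3212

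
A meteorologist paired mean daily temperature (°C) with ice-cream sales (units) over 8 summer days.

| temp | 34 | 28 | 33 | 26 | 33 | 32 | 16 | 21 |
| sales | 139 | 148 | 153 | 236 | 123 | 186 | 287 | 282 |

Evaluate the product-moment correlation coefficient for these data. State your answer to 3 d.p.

-0.913

n = 8, Σx = 223, Σy = 1554, Σx² = 6515, Σy² = 331948, Σxy = 40580
nΣxy − ΣxΣy = 324640 − 346542 = -21902
nΣx² − (Σx)² = 52120 − 49729 = 2391; nΣy² − (Σy)² = 2655584 − 2414916 = 240668
r = -21902 / √(2391 × 240668) = -21902 / 23988.2719 ≈ -0.913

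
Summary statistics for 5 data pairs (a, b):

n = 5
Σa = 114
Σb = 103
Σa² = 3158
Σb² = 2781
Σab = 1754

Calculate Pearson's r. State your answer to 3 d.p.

-0.979

r = (nΣab − ΣaΣb) / √[(nΣa² − (Σa)²)(nΣb² − (Σb)²)]
Numerator: 5×1754 − 114×103 = -2972
Denominator: √[(15790 − 12996)(13905 − 10609)] = √[2794 × 3296] = 3034.6374
r = -2972 / 3034.6374 ≈ -0.979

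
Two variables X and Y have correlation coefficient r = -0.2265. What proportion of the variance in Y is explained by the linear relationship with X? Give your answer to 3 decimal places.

r² = (-0.2265)² = 0.051

0.051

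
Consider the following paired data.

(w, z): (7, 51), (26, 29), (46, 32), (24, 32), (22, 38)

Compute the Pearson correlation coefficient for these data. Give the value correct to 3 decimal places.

-0.741

n = 5, Σw = 125, Σz = 182, Σw² = 3901, Σz² = 6934, Σwz = 4187
nΣwz − ΣwΣz = 20935 − 22750 = -1815
nΣw² − (Σw)² = 19505 − 15625 = 3880; nΣz² − (Σz)² = 34670 − 33124 = 1546
r = -1815 / √(3880 × 1546) = -1815 / 2449.1795 ≈ -0.741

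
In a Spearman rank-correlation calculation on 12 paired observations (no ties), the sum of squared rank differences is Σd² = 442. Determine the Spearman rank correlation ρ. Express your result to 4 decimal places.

ρ = 1 − 6Σd² / [n(n²−1)] = 1 − 6×442 / (12×143)
  = 1 − 2652/1716 = 1 − 1.54545 ≈ -0.5455

-0.5455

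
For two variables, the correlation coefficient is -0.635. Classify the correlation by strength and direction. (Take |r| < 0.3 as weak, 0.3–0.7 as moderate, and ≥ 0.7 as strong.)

moderate negative

r = -0.635 < 0 so the relationship is negative.
|r| = 0.635, which falls in the moderate range.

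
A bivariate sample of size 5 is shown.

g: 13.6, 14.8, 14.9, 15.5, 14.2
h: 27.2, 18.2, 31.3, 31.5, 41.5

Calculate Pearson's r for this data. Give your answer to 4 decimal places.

n = 5, Σg = 73, Σh = 149.7, Σg² = 1067.9, Σh² = 4765.27, Σgh = 2183.2
nΣgh − ΣgΣh = 10916 − 10928.1 = -12.1
nΣg² − (Σg)² = 5339.5 − 5329 = 10.5; nΣh² − (Σh)² = 23826.35 − 22410.09 = 1416.26
r = -12.1 / √(10.5 × 1416.26) = -12.1 / 121.9456 ≈ -0.0992

-0.0992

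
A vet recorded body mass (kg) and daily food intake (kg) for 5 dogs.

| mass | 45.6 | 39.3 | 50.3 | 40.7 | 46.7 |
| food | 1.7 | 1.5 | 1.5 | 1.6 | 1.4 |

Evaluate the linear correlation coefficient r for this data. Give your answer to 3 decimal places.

-0.187

n = 5, Σx = 222.6, Σy = 7.7, Σx² = 9991.32, Σy² = 11.91, Σxy = 342.42
nΣxy − ΣxΣy = 1712.1 − 1714.02 = -1.92
nΣx² − (Σx)² = 49956.6 − 49550.76 = 405.84; nΣy² − (Σy)² = 59.55 − 59.29 = 0.26
r = -1.92 / √(405.84 × 0.26) = -1.92 / 10.2722 ≈ -0.187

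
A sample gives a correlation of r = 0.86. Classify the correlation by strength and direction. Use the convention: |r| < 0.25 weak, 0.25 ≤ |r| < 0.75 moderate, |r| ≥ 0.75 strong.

strong positive

r = 0.86 > 0 so the relationship is positive.
|r| = 0.86, which falls in the strong range.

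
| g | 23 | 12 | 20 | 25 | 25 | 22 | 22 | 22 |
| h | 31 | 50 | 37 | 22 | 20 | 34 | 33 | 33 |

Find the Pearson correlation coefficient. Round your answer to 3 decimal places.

-0.951

n = 8, Σg = 171, Σh = 260, Σg² = 3775, Σh² = 9048, Σgh = 5303
nΣgh − ΣgΣh = 42424 − 44460 = -2036
nΣg² − (Σg)² = 30200 − 29241 = 959; nΣh² − (Σh)² = 72384 − 67600 = 4784
r = -2036 / √(959 × 4784) = -2036 / 2141.9281 ≈ -0.951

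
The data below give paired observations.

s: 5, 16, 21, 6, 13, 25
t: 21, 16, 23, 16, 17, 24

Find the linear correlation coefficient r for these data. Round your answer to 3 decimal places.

n = 6, Σs = 86, Σt = 117, Σs² = 1552, Σt² = 2347, Σst = 1761
nΣst − ΣsΣt = 10566 − 10062 = 504
nΣs² − (Σs)² = 9312 − 7396 = 1916; nΣt² − (Σt)² = 14082 − 13689 = 393
r = 504 / √(1916 × 393) = 504 / 867.7488 ≈ 0.581

0.581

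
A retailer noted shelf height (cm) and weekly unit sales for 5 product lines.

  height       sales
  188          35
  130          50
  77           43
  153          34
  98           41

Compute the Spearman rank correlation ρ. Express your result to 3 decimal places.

-0.600

Rank height: 5, 3, 1, 4, 2
Rank sales: 2, 5, 4, 1, 3
d = rank(height) − rank(sales): 3, -2, -3, 3, -1; Σd² = 32
ρ = 1 − 6Σd² / [n(n²−1)] = 1 − 6×32 / (5×24) = 1 − 192/120 ≈ -0.600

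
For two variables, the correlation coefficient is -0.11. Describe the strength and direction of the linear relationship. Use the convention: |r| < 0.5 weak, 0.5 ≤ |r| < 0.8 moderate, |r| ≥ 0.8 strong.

r = -0.11 < 0 so the relationship is negative.
|r| = 0.11, which falls in the weak range.

weak negative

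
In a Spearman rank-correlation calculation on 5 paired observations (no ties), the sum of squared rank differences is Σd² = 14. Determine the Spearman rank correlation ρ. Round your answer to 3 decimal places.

ρ = 1 − 6Σd² / [n(n²−1)] = 1 − 6×14 / (5×24)
  = 1 − 84/120 = 1 − 0.7000 ≈ 0.300

0.300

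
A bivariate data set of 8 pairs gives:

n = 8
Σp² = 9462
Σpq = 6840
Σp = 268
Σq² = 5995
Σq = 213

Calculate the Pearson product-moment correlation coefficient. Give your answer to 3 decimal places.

-0.746

r = (nΣpq − ΣpΣq) / √[(nΣp² − (Σp)²)(nΣq² − (Σq)²)]
Numerator: 8×6840 − 268×213 = -2364
Denominator: √[(75696 − 71824)(47960 − 45369)] = √[3872 × 2591] = 3167.3888
r = -2364 / 3167.3888 ≈ -0.746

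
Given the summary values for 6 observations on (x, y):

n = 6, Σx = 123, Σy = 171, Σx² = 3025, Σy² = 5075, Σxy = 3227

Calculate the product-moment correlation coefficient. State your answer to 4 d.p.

-0.8744

r = (nΣxy − ΣxΣy) / √[(nΣx² − (Σx)²)(nΣy² − (Σy)²)]
Numerator: 6×3227 − 123×171 = -1671
Denominator: √[(18150 − 15129)(30450 − 29241)] = √[3021 × 1209] = 1911.1224
r = -1671 / 1911.1224 ≈ -0.8744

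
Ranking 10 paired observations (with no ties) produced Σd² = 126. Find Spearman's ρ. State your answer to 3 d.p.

0.236

ρ = 1 − 6Σd² / [n(n²−1)] = 1 − 6×126 / (10×99)
  = 1 − 756/990 = 1 − 0.7636 ≈ 0.236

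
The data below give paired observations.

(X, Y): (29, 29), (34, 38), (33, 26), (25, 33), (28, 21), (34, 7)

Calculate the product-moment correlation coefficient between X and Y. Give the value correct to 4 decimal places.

n = 6, ΣX = 183, ΣY = 154, ΣX² = 5651, ΣY² = 4540, ΣXY = 4642
nΣXY − ΣXΣY = 27852 − 28182 = -330
nΣX² − (ΣX)² = 33906 − 33489 = 417; nΣY² − (ΣY)² = 27240 − 23716 = 3524
r = -330 / √(417 × 3524) = -330 / 1212.2327 ≈ -0.2722

-0.2722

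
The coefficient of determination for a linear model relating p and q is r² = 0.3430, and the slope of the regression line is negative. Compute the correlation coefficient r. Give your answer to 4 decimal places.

-0.5857

|r| = √0.3430 = 0.5857
The association is negative, so r = −0.5857.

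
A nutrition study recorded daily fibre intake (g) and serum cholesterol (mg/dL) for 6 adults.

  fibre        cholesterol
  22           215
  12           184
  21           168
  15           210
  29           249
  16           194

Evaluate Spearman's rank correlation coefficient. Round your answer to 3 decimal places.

Rank fibre: 5, 1, 4, 2, 6, 3
Rank cholesterol: 5, 2, 1, 4, 6, 3
d = rank(fibre) − rank(cholesterol): 0, -1, 3, -2, 0, 0; Σd² = 14
ρ = 1 − 6Σd² / [n(n²−1)] = 1 − 6×14 / (6×35) = 1 − 84/210 ≈ 0.600

0.600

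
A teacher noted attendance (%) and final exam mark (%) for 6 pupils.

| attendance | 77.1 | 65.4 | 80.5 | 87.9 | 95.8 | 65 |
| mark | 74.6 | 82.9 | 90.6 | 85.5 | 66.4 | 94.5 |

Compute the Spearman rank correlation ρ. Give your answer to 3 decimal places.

-0.543

Rank attendance: 3, 2, 4, 5, 6, 1
Rank mark: 2, 3, 5, 4, 1, 6
d = rank(attendance) − rank(mark): 1, -1, -1, 1, 5, -5; Σd² = 54
ρ = 1 − 6Σd² / [n(n²−1)] = 1 − 6×54 / (6×35) = 1 − 324/210 ≈ -0.543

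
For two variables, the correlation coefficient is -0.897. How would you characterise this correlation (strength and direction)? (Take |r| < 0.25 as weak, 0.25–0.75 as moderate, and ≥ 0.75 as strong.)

r = -0.897 < 0 so the relationship is negative.
|r| = 0.897, which falls in the strong range.

strong negative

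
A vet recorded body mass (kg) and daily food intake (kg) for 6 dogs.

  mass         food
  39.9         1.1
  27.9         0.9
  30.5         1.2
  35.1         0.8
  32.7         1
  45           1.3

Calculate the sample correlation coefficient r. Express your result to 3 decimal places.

n = 6, Σx = 211.1, Σy = 6.3, Σx² = 7626.97, Σy² = 6.79, Σxy = 224.88
nΣxy − ΣxΣy = 1349.28 − 1329.93 = 19.35
nΣx² − (Σx)² = 45761.82 − 44563.21 = 1198.61; nΣy² − (Σy)² = 40.74 − 39.69 = 1.05
r = 19.35 / √(1198.61 × 1.05) = 19.35 / 35.4759 ≈ 0.545

0.545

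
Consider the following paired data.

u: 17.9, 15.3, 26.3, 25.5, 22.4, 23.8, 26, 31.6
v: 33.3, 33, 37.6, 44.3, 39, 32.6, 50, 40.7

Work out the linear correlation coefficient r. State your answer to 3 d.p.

0.579

n = 8, Σu = 188.8, Σv = 310.5, Σu² = 4639.2, Σv² = 12314.39, Σuv = 7455.1
nΣuv − ΣuΣv = 59640.8 − 58622.4 = 1018.4
nΣu² − (Σu)² = 37113.6 − 35645.44 = 1468.16; nΣv² − (Σv)² = 98515.12 − 96410.25 = 2104.87
r = 1018.4 / √(1468.16 × 2104.87) = 1018.4 / 1757.9209 ≈ 0.579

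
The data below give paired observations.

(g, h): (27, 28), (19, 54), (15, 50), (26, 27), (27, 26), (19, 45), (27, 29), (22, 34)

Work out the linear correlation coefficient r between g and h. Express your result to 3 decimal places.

-0.927

n = 8, Σg = 182, Σh = 293, Σg² = 4294, Σh² = 11627, Σgh = 6322
nΣgh − ΣgΣh = 50576 − 53326 = -2750
nΣg² − (Σg)² = 34352 − 33124 = 1228; nΣh² − (Σh)² = 93016 − 85849 = 7167
r = -2750 / √(1228 × 7167) = -2750 / 2966.6607 ≈ -0.927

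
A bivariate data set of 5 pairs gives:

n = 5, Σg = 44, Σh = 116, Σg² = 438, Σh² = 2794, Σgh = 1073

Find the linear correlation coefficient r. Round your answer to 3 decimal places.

0.722

r = (nΣgh − ΣgΣh) / √[(nΣg² − (Σg)²)(nΣh² − (Σh)²)]
Numerator: 5×1073 − 44×116 = 261
Denominator: √[(2190 − 1936)(13970 − 13456)] = √[254 × 514] = 361.3253
r = 261 / 361.3253 ≈ 0.722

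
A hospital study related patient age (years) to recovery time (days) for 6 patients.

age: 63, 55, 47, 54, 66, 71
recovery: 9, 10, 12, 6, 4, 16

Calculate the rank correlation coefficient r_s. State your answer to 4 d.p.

Rank age: 4, 3, 1, 2, 5, 6
Rank recovery: 3, 4, 5, 2, 1, 6
d = rank(age) − rank(recovery): 1, -1, -4, 0, 4, 0; Σd² = 34
ρ = 1 − 6Σd² / [n(n²−1)] = 1 − 6×34 / (6×35) = 1 − 204/210 ≈ 0.0286

0.0286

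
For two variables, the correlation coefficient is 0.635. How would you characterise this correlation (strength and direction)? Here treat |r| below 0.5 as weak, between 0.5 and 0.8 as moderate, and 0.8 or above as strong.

r = 0.635 > 0 so the relationship is positive.
|r| = 0.635, which falls in the moderate range.

moderate positive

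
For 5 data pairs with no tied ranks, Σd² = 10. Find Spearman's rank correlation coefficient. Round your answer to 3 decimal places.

0.500

ρ = 1 − 6Σd² / [n(n²−1)] = 1 − 6×10 / (5×24)
  = 1 − 60/120 = 1 − 0.5000 ≈ 0.500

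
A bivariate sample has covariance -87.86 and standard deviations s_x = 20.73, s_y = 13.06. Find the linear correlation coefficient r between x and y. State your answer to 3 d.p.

-0.325

r = Cov(x,y) / (s_x · s_y) = -87.86 / (20.73 × 13.06)
  = -87.86 / 270.7338 ≈ -0.325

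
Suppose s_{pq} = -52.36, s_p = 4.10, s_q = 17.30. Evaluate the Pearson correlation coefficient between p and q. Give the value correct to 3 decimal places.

r = Cov(p,q) / (s_p · s_q) = -52.36 / (4.10 × 17.30)
  = -52.36 / 70.9300 ≈ -0.738

-0.738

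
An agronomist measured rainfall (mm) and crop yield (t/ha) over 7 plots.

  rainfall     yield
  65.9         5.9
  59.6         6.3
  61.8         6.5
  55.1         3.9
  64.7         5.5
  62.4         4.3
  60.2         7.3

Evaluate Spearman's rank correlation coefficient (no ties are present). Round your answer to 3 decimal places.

Rank rainfall: 7, 2, 4, 1, 6, 5, 3
Rank yield: 4, 5, 6, 1, 3, 2, 7
d = rank(rainfall) − rank(yield): 3, -3, -2, 0, 3, 3, -4; Σd² = 56
ρ = 1 − 6Σd² / [n(n²−1)] = 1 − 6×56 / (7×48) = 1 − 336/336 ≈ 0.000

0.000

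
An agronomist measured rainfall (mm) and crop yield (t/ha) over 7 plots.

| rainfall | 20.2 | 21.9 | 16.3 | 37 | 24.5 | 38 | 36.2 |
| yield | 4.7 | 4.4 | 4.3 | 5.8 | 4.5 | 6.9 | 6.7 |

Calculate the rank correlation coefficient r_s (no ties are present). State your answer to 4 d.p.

0.8571

Rank rainfall: 2, 3, 1, 6, 4, 7, 5
Rank yield: 4, 2, 1, 5, 3, 7, 6
d = rank(rainfall) − rank(yield): -2, 1, 0, 1, 1, 0, -1; Σd² = 8
ρ = 1 − 6Σd² / [n(n²−1)] = 1 − 6×8 / (7×48) = 1 − 48/336 ≈ 0.8571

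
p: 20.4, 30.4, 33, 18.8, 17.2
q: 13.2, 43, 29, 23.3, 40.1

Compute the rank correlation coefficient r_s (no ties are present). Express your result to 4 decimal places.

Rank p: 3, 4, 5, 2, 1
Rank q: 1, 5, 3, 2, 4
d = rank(p) − rank(q): 2, -1, 2, 0, -3; Σd² = 18
ρ = 1 − 6Σd² / [n(n²−1)] = 1 − 6×18 / (5×24) = 1 − 108/120 ≈ 0.1000

0.1000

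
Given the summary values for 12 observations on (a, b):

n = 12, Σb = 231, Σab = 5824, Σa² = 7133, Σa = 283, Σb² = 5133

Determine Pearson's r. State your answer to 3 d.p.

r = (nΣab − ΣaΣb) / √[(nΣa² − (Σa)²)(nΣb² − (Σb)²)]
Numerator: 12×5824 − 283×231 = 4515
Denominator: √[(85596 − 80089)(61596 − 53361)] = √[5507 × 8235] = 6734.2516
r = 4515 / 6734.2516 ≈ 0.670

0.670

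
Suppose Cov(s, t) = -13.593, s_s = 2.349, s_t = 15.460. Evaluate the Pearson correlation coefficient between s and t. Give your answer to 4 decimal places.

r = Cov(s,t) / (s_s · s_t) = -13.593 / (2.349 × 15.460)
  = -13.593 / 36.3155 ≈ -0.3743

-0.3743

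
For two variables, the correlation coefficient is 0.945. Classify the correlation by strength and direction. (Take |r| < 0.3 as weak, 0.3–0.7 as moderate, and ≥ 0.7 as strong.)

r = 0.945 > 0 so the relationship is positive.
|r| = 0.945, which falls in the strong range.

strong positive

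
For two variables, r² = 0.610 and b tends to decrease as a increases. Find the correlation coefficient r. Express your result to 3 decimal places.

-0.781

|r| = √0.610 = 0.781
The association is negative, so r = −0.781.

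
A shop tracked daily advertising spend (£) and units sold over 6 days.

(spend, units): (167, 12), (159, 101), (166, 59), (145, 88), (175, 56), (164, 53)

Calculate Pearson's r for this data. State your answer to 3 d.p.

-0.584

n = 6, Σx = 976, Σy = 369, Σx² = 159272, Σy² = 27515, Σxy = 59109
nΣxy − ΣxΣy = 354654 − 360144 = -5490
nΣx² − (Σx)² = 955632 − 952576 = 3056; nΣy² − (Σy)² = 165090 − 136161 = 28929
r = -5490 / √(3056 × 28929) = -5490 / 9402.5009 ≈ -0.584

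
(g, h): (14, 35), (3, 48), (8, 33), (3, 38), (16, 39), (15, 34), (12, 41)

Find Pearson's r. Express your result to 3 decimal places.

n = 7, Σg = 71, Σh = 268, Σg² = 903, Σh² = 10420, Σgh = 2638
nΣgh − ΣgΣh = 18466 − 19028 = -562
nΣg² − (Σg)² = 6321 − 5041 = 1280; nΣh² − (Σh)² = 72940 − 71824 = 1116
r = -562 / √(1280 × 1116) = -562 / 1195.1904 ≈ -0.470

-0.470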